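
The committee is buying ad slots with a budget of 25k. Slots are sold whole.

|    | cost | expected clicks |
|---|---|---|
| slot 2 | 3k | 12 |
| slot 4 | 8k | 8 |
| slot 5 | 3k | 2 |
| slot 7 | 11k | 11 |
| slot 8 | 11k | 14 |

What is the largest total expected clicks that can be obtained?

slot 2 + slot 7 + slot 8: cost 3 + 11 + 11 = 25 ≤ 25, expected clicks 12 + 11 + 14 = 37.
slot 2 + slot 4 + slot 5 + slot 8: cost 3 + 8 + 3 + 11 = 25 ≤ 25, expected clicks 12 + 8 + 2 + 14 = 36.
Best is slot 2, slot 7, and slot 8 with total expected clicks 37.

37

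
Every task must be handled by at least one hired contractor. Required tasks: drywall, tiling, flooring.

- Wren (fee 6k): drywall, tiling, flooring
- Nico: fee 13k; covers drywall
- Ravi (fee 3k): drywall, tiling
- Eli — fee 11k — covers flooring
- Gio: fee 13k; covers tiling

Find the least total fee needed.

6

This is an integer covering problem.
The greedy cost-per-new-task heuristic would pick Ravi and Wren for 9, but a cheaper cover exists.
Wren alone covers drywall, tiling, flooring — every task.
Total fee: 6.
No cover costs less than 6.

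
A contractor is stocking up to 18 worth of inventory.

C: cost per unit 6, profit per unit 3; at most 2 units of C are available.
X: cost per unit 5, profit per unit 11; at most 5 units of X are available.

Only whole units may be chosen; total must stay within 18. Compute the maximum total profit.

1×C and 2×X: cost 16 ≤ 18, profit 1·3 + 2·11 = 25.
3×X: cost 15 ≤ 18, profit 3·11 = 33.
Best is 33.

33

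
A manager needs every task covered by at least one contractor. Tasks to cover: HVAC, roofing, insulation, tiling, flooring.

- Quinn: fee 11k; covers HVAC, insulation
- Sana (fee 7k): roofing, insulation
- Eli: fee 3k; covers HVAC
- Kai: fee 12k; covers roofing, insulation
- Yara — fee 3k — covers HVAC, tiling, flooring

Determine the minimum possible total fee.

Choose Sana and Yara: together they cover HVAC, roofing, insulation, tiling, flooring — every task.
Total fee: 7 + 3 = 10.
No cover costs less than 10.

10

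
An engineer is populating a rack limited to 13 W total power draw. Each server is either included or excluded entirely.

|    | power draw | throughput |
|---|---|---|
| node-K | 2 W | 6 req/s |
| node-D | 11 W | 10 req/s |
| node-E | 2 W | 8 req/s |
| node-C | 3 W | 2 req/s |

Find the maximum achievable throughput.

node-K + node-E + node-C: power draw 2 + 2 + 3 = 7 ≤ 13, throughput 6 + 8 + 2 = 16.
node-D + node-E: power draw 11 + 2 = 13 ≤ 13, throughput 10 + 8 = 18.
node-K + node-D: power draw 2 + 11 = 13 ≤ 13, throughput 6 + 10 = 16.
Best is node-D and node-E with total throughput 18.

18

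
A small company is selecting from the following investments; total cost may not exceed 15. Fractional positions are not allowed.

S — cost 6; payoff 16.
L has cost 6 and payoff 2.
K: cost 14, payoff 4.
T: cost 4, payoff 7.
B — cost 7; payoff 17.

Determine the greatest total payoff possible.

33

T + B: cost 4 + 7 = 11 ≤ 15, payoff 7 + 17 = 24.
S + B: cost 6 + 7 = 13 ≤ 15, payoff 16 + 17 = 33.
Best is S and B with total payoff 33.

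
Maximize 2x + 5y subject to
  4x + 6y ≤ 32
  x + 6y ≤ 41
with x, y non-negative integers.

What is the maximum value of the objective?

The continuous relaxation peaks at (0, 5.33) with value 26.67; rounding to a feasible lattice point costs some objective.
(x,y)=(0,5): 4·0+6·5=30≤32, 1·0+6·5=30≤41, objective 25.
(x,y)=(1,4): 4·1+6·4=28≤32, 1·1+6·4=25≤41, objective 22.
(x,y)=(0,4): 4·0+6·4=24≤32, 1·0+6·4=24≤41, objective 20.
The best lattice point is (0,5), giving 25.

25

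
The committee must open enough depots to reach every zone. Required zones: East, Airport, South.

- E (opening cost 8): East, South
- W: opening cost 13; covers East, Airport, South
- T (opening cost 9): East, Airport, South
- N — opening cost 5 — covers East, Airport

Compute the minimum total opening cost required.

9

This is an integer covering problem.
The greedy cost-per-new-zone heuristic would pick N and E for 13, but a cheaper cover exists.
T alone covers East, Airport, South — every zone.
Total opening cost: 9.
No cover costs less than 9.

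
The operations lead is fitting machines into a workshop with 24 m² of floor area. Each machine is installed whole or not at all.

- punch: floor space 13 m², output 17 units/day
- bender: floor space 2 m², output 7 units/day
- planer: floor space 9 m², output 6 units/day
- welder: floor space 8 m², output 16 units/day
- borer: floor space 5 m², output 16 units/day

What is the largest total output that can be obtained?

45

Take bender, planer, welder, and borer: floor space 2 + 9 + 8 + 5 = 24 ≤ 24, output 7 + 6 + 16 + 16 = 45.
No other feasible combination does better.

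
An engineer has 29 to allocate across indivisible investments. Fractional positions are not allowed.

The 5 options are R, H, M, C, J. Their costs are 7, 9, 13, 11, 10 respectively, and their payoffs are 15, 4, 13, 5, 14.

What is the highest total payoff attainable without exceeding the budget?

Allowing fractional choices, the relaxed optimum would be about 41.0, but investments are indivisible.
R + H + J: cost 7 + 9 + 10 = 26 ≤ 29, payoff 15 + 4 + 14 = 33.
R + C + J: cost 7 + 11 + 10 = 28 ≤ 29, payoff 15 + 5 + 14 = 34.
R + H + M: cost 7 + 9 + 13 = 29 ≤ 29, payoff 15 + 4 + 13 = 32.
Best is R, C, and J with total payoff 34.

34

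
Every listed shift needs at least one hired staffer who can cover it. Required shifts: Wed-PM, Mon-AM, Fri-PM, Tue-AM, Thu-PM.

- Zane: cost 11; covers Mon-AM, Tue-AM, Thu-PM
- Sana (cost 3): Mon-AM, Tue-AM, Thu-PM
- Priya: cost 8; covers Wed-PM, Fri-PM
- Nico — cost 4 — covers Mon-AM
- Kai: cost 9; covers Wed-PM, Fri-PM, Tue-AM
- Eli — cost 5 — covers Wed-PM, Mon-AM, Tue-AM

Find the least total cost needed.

This is a weighted set-cover instance.
Choose Sana and Priya: together they cover Wed-PM, Mon-AM, Fri-PM, Tue-AM, Thu-PM — every shift.
Total cost: 3 + 8 = 11.
No cover costs less than 11.

11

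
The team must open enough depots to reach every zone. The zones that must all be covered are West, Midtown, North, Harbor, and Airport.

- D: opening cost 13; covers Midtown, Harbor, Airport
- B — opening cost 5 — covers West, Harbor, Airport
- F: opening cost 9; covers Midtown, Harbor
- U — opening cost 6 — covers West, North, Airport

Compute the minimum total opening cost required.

15

The greedy cost-per-new-zone heuristic would pick B, U, and F for 20, but a cheaper cover exists.
Choose F and U: together they cover West, Midtown, North, Harbor, Airport — every zone.
Total opening cost: 9 + 6 = 15.
No cover costs less than 15.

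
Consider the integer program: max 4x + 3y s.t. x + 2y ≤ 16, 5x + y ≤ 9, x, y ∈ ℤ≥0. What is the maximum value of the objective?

(x,y)=(0,8) is feasible, giving 24.
(x,y)=(0,7) is feasible, giving 21.
(x,y)=(0,6) is feasible, giving 18.
No feasible integer point exceeds 24.

24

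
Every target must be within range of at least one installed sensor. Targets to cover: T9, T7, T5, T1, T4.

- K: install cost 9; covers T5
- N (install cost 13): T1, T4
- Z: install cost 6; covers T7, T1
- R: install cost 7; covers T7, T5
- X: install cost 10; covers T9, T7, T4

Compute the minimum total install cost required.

Choose Z, R, and X: together they cover T9, T7, T5, T1, T4 — every target.
Total install cost: 6 + 7 + 10 = 23.
No cover costs less than 23.

23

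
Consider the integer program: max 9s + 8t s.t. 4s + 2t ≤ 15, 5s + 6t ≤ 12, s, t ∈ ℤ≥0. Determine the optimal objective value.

Relaxing integrality, the LP optimum is 21.60 at (s,t) = (2.4, 0), which is not an integer point.
(s,t)=(2,0): 4·2+2·0=8≤15, 5·2+6·0=10≤12, objective 18.
(s,t)=(1,1): 4·1+2·1=6≤15, 5·1+6·1=11≤12, objective 17.
(s,t)=(1,0): 4·1+2·0=4≤15, 5·1+6·0=5≤12, objective 9.
The best lattice point is (2,0), giving 18.

18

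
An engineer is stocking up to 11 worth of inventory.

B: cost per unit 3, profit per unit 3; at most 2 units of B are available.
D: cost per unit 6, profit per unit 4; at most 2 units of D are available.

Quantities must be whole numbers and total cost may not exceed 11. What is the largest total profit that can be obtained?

7

2×B: cost 6 ≤ 11, profit 2·3 = 6.
1×B and 1×D: cost 9 ≤ 11, profit 1·3 + 1·4 = 7.
Best is 7.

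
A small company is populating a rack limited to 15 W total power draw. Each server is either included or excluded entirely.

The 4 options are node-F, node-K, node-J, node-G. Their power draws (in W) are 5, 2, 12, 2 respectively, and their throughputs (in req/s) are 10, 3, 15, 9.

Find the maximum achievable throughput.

24

Take node-J and node-G: power draw 12 + 2 = 14 ≤ 15, throughput 15 + 9 = 24.
No other feasible combination does better.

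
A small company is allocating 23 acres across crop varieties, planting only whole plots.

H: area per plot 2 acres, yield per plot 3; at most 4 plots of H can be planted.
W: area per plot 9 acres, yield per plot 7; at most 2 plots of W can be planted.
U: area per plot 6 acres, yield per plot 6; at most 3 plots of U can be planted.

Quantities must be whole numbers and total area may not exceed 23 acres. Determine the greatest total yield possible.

2×H and 3×U: area 22 ≤ 23, yield 2·3 + 3·6 = 24.
4×H, 1×W, and 1×U: area 23 ≤ 23, yield 4·3 + 1·7 + 1·6 = 25.
Best is 25.

25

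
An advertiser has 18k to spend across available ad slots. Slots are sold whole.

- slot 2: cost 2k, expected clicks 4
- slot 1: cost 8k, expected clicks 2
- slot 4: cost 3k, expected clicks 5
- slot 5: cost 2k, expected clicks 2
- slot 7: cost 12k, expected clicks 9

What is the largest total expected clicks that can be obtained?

Take slot 2, slot 4, and slot 7: cost 2 + 3 + 12 = 17 ≤ 18, expected clicks 4 + 5 + 9 = 18.
No other feasible combination does better.

18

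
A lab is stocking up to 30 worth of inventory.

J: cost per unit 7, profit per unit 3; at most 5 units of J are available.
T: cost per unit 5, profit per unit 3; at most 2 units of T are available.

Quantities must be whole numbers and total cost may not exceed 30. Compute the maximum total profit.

12

This is a bounded integer knapsack.
2×J and 2×T: cost 24 ≤ 30, profit 2·3 + 2·3 = 12.
3×J and 1×T: cost 26 ≤ 30, profit 3·3 + 1·3 = 12.
Best is 12.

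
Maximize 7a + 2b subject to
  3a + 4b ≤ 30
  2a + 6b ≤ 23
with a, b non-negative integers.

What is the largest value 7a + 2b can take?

(a,b)=(10,0) is feasible, giving 70.
(a,b)=(9,0) is feasible, giving 63.
Maximum is 70 at (a,b)=(10,0).

70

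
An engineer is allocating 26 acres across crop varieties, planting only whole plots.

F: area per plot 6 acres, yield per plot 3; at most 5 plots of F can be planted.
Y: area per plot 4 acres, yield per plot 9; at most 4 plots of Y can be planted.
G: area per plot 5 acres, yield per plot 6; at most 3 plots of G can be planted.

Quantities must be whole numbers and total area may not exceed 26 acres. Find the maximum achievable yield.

Take 4×Y and 2×G: area 26 ≤ 26, yield 4·9 + 2·6 = 48.
Y has the best ratio (9/4) and is taken to its limit of 4; remaining capacity is filled optimally with the others.

48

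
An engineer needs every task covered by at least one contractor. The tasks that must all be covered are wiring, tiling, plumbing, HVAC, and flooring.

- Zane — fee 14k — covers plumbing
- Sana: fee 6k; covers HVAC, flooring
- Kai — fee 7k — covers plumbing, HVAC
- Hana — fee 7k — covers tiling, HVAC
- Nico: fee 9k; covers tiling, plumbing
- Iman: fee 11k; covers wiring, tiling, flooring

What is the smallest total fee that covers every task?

The greedy cost-per-new-task heuristic would pick Sana, Nico, and Iman for 26, but a cheaper cover exists.
Choose Kai and Iman: together they cover wiring, tiling, plumbing, HVAC, flooring — every task.
Total fee: 7 + 11 = 18.
No cover costs less than 18.

18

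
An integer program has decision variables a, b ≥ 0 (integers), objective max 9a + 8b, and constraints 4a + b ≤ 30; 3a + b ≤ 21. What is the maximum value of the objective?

(a,b)=(0,21): 4·0+1·21=21≤30, 3·0+1·21=21≤21, objective 168.
(a,b)=(0,20): 4·0+1·20=20≤30, 3·0+1·20=20≤21, objective 160.
No feasible integer point exceeds 168.

168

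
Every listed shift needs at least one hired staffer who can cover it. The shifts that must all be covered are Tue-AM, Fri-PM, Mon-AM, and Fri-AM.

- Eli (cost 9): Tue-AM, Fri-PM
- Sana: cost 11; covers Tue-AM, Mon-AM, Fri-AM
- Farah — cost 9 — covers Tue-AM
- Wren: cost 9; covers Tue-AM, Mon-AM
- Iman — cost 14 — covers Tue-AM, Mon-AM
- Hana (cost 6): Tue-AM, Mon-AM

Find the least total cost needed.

20

The greedy cost-per-new-shift heuristic would pick Hana, Eli, and Sana for 26, but a cheaper cover exists.
Choose Eli and Sana: together they cover Tue-AM, Fri-PM, Mon-AM, Fri-AM — every shift.
Total cost: 9 + 11 = 20.
No cover costs less than 20.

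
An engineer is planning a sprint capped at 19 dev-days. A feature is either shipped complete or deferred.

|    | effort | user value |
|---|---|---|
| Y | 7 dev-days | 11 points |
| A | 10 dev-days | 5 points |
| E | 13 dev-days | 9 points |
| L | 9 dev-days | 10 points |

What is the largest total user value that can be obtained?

Allowing fractional choices, the relaxed optimum would be about 23.1, but features are indivisible.
A + L: effort 10 + 9 = 19 ≤ 19, user value 5 + 10 = 15.
Y + L: effort 7 + 9 = 16 ≤ 19, user value 11 + 10 = 21.
Y + A: effort 7 + 10 = 17 ≤ 19, user value 11 + 5 = 16.
Best is Y and L with total user value 21.

21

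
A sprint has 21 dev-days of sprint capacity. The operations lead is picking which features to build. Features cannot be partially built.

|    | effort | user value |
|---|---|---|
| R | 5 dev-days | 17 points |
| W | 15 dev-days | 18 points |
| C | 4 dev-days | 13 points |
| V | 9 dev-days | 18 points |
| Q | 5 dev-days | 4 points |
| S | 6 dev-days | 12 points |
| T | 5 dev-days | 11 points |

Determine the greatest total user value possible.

Allowing fractional choices, the relaxed optimum would be about 55.0, but features are indivisible.
R + C + S + T: effort 5 + 4 + 6 + 5 = 20 ≤ 21, user value 17 + 13 + 12 + 11 = 53.
R + V + S: effort 5 + 9 + 6 = 20 ≤ 21, user value 17 + 18 + 12 = 47.
R + C + V: effort 5 + 4 + 9 = 18 ≤ 21, user value 17 + 13 + 18 = 48.
Best is R, C, S, and T with total user value 53.

53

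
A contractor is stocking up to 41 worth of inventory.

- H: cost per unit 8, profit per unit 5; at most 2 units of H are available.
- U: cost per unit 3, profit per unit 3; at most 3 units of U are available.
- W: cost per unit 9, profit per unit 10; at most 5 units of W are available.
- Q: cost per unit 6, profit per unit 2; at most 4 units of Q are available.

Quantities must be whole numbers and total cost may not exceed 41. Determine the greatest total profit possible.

This is a bounded integer knapsack.
W has the best ratio (10/9); taking only W gives at most 4×10 = 40 (stopped by the cost limit).
Mixing does better — 1×U and 4×W: cost 39 ≤ 41, profit 1·3 + 4·10 = 43.

43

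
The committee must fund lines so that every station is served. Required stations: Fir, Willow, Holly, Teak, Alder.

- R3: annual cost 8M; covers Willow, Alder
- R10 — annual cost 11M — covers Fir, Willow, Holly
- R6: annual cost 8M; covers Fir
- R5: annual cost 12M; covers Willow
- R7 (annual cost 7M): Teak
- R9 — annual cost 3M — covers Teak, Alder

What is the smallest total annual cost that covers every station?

14

Choose R10 and R9: together they cover Fir, Willow, Holly, Teak, Alder — every station.
Total annual cost: 11 + 3 = 14.
No cover costs less than 14.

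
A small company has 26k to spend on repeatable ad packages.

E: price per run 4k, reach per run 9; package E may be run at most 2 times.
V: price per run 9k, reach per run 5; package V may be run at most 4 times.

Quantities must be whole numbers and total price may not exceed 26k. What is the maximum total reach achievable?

E has the best ratio (9/4); taking only E gives at most 2×9 = 18 (stopped by the supply cap of 2).
Mixing does better — 2×E and 2×V: price 26 ≤ 26, reach 2·9 + 2·5 = 28.

28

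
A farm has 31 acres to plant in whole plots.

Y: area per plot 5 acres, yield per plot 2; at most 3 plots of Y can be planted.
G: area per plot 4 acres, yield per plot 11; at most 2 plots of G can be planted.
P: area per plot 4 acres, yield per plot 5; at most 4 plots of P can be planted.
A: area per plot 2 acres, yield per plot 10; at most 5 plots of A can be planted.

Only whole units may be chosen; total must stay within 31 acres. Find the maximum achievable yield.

87

This is a bounded integer knapsack.
2×G, 3×P, and 5×A: area 30 ≤ 31, yield 2·11 + 3·5 + 5·10 = 87.
1×Y, 2×G, 2×P, and 5×A: area 31 ≤ 31, yield 1·2 + 2·11 + 2·5 + 5·10 = 84.
Best is 87.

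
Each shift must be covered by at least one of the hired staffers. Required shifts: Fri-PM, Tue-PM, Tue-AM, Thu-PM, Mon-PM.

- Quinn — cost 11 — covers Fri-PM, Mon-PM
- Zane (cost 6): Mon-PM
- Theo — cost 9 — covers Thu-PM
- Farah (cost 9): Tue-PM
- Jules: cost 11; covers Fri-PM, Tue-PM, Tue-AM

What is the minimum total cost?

26

Choose Zane, Theo, and Jules: together they cover Fri-PM, Tue-PM, Tue-AM, Thu-PM, Mon-PM — every shift.
Total cost: 6 + 9 + 11 = 26.
No cover costs less than 26.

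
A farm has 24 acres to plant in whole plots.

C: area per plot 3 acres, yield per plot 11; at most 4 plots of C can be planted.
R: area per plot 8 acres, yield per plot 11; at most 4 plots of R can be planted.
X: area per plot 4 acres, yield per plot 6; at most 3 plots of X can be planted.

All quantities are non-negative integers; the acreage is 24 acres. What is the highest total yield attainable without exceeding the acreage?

62

Take 4×C and 3×X: area 24 ≤ 24, yield 4·11 + 3·6 = 62.
C has the best ratio (11/3) and is taken to its limit of 4; remaining capacity is filled optimally with the others.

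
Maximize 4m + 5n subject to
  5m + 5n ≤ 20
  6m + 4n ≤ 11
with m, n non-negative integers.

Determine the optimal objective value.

10

Relaxing integrality, the LP optimum is 13.75 at (m,n) = (0, 2.75), which is not an integer point.
(m,n)=(0,2): 5·0+5·2=10≤20, 6·0+4·2=8≤11, objective 10.
(m,n)=(1,1): 5·1+5·1=10≤20, 6·1+4·1=10≤11, objective 9.
(m,n)=(0,1): 5·0+5·1=5≤20, 6·0+4·1=4≤11, objective 5.
Maximum is 10 at (m,n)=(0,2).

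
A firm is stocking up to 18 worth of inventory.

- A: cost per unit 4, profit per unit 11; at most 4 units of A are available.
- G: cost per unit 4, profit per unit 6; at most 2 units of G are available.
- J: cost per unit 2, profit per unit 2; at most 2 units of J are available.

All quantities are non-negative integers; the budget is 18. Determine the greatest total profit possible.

46

Take 4×A and 1×J: cost 18 ≤ 18, profit 4·11 + 1·2 = 46.
A has the best ratio (11/4) and is taken to its limit of 4; remaining capacity is filled optimally with the others.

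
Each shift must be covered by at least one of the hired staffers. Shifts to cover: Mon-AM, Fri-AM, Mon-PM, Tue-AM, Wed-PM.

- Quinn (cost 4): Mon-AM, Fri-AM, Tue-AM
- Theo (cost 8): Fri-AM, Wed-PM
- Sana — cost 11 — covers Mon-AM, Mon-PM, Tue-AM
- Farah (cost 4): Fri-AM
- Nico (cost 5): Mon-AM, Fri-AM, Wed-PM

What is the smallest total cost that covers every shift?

The greedy cost-per-new-shift heuristic would pick Quinn, Nico, and Sana for 20, but a cheaper cover exists.
Choose Sana and Nico: together they cover Mon-AM, Fri-AM, Mon-PM, Tue-AM, Wed-PM — every shift.
Total cost: 11 + 5 = 16.
No cover costs less than 16.

16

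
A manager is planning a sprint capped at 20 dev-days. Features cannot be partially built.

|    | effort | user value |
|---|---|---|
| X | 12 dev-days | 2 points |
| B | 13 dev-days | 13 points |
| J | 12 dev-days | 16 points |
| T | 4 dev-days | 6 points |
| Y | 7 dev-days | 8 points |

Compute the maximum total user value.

24

This is a 0-1 knapsack instance.
Take J and Y: effort 12 + 7 = 19 ≤ 20, user value 16 + 8 = 24.
No other feasible combination does better.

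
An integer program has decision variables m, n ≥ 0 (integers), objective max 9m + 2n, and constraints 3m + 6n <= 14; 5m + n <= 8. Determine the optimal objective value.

11

Relaxing integrality, the LP optimum is 14.74 at (m,n) = (1.26, 1.7), which is not an integer point.
(m,n)=(1,1): 3·1+6·1=9≤14, 5·1+1·1=6≤8, objective 11.
(m,n)=(1,0): 3·1+6·0=3≤14, 5·1+1·0=5≤8, objective 9.
(m,n)=(0,2): 3·0+6·2=12≤14, 5·0+1·2=2≤8, objective 4.
(m,n)=(0,1): 3·0+6·1=6≤14, 5·0+1·1=1≤8, objective 2.
The best lattice point is (1,1), giving 11.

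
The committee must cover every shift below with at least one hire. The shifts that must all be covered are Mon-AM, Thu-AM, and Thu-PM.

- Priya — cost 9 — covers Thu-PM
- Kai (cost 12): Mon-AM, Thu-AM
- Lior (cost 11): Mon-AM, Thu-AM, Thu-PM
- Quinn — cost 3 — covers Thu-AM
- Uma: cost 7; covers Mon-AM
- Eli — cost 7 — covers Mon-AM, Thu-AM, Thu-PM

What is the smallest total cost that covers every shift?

This is an integer covering problem.
Eli alone covers Mon-AM, Thu-AM, Thu-PM — every shift.
Total cost: 7.

7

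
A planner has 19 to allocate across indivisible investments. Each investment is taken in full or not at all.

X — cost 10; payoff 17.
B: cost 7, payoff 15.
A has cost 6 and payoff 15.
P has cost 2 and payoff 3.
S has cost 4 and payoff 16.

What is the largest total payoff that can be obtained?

This is a 0-1 knapsack instance.
Allowing fractional choices, the relaxed optimum would be about 49.4, but investments are indivisible.
B + A + P + S: cost 7 + 6 + 2 + 4 = 19 ≤ 19, payoff 15 + 15 + 3 + 16 = 49.
X + P + S: cost 10 + 2 + 4 = 16 ≤ 19, payoff 17 + 3 + 16 = 36.
B + A + S: cost 7 + 6 + 4 = 17 ≤ 19, payoff 15 + 15 + 16 = 46.
Best is B, A, P, and S with total payoff 49.

49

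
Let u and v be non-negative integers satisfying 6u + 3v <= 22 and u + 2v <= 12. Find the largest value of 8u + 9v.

54

The continuous relaxation peaks at (0.889, 5.56) with value 57.11; rounding to a feasible lattice point costs some objective.
(u,v)=(0,6): 6·0+3·6=18≤22, 1·0+2·6=12≤12, objective 54.
(u,v)=(1,5): 6·1+3·5=21≤22, 1·1+2·5=11≤12, objective 53.
(u,v)=(0,5): 6·0+3·5=15≤22, 1·0+2·5=10≤12, objective 45.
No feasible integer point exceeds 54.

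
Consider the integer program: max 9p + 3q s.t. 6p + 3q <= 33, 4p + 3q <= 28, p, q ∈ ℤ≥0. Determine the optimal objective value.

48

(p,q)=(5,1) is feasible, giving 48.
(p,q)=(5,0) is feasible, giving 45.
The best lattice point is (5,1), giving 48.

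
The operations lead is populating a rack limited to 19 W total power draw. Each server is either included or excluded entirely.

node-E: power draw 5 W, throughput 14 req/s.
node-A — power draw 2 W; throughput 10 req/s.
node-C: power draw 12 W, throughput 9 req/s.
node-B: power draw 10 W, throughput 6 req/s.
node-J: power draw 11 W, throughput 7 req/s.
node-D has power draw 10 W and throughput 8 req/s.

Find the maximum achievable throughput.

node-E + node-A + node-C: power draw 5 + 2 + 12 = 19 ≤ 19, throughput 14 + 10 + 9 = 33.
node-E + node-A + node-D: power draw 5 + 2 + 10 = 17 ≤ 19, throughput 14 + 10 + 8 = 32.
node-E + node-A + node-J: power draw 5 + 2 + 11 = 18 ≤ 19, throughput 14 + 10 + 7 = 31.
Best is node-E, node-A, and node-C with total throughput 33.

33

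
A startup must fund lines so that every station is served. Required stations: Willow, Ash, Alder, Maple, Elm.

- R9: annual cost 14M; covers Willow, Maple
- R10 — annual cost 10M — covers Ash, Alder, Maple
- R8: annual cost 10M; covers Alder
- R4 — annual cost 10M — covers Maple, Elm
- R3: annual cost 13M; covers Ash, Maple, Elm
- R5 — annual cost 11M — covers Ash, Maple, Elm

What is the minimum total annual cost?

Choose R9, R10, and R4: together they cover Willow, Ash, Alder, Maple, Elm — every station.
Total annual cost: 14 + 10 + 10 = 34.
No cover costs less than 34.

34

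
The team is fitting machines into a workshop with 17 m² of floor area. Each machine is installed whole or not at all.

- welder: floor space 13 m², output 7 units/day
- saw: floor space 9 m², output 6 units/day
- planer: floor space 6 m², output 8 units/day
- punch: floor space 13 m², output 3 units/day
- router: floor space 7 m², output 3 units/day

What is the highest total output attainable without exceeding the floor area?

Take saw and planer: floor space 9 + 6 = 15 ≤ 17, output 6 + 8 = 14.
No other feasible combination does better.

14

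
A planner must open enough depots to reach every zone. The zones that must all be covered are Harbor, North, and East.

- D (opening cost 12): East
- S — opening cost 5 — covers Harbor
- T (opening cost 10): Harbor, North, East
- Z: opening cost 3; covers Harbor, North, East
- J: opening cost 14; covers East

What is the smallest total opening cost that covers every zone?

3

This is an integer covering problem.
Z alone covers Harbor, North, East — every zone.
Total opening cost: 3.
No cover costs less than 3.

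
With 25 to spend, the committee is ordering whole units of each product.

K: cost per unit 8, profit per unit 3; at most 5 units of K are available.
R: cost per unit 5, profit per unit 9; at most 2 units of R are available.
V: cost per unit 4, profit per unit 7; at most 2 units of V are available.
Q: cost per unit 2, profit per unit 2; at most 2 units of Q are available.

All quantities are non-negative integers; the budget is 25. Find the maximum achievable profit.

36

This is a bounded integer knapsack.
Take 2×R, 2×V, and 2×Q: cost 22 ≤ 25, profit 2·9 + 2·7 + 2·2 = 36.
R has the best ratio (9/5) and is taken to its limit of 2; remaining capacity is filled optimally with the others.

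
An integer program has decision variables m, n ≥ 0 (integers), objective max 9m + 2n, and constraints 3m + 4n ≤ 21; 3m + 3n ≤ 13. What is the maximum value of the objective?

36

(m,n)=(4,0): 3·4+4·0=12≤21, 3·4+3·0=12≤13, objective 36.
(m,n)=(3,1): 3·3+4·1=13≤21, 3·3+3·1=12≤13, objective 29.
No feasible integer point exceeds 36.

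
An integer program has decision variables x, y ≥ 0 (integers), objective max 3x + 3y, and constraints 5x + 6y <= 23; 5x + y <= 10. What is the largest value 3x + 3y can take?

12

Relaxing integrality, the LP optimum is 12.24 at (x,y) = (1.48, 2.6), which is not an integer point.
(x,y)=(1,3) is feasible, giving 12.
(x,y)=(1,2) is feasible, giving 9.
(x,y)=(0,3) is feasible, giving 9.
(x,y)=(1,1) is feasible, giving 6.
Maximum is 12 at (x,y)=(1,3).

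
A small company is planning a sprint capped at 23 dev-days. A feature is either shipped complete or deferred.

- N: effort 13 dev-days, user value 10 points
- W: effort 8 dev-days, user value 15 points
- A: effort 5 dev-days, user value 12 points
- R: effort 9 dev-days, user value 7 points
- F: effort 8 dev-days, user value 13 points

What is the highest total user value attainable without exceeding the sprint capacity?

Allowing fractional choices, the relaxed optimum would be about 41.6, but features are indivisible.
W + A + F: effort 8 + 5 + 8 = 21 ≤ 23, user value 15 + 12 + 13 = 40.
W + A + R: effort 8 + 5 + 9 = 22 ≤ 23, user value 15 + 12 + 7 = 34.
Best is W, A, and F with total user value 40.

40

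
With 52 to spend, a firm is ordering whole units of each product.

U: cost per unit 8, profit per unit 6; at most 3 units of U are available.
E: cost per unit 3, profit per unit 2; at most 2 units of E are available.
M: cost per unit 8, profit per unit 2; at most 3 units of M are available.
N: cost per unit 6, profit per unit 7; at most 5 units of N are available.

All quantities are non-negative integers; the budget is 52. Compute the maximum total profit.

51

N has the best ratio (7/6); taking only N gives at most 5×7 = 35 (stopped by the supply cap of 5).
Mixing does better — 2×U, 2×E, and 5×N: cost 52 ≤ 52, profit 2·6 + 2·2 + 5·7 = 51.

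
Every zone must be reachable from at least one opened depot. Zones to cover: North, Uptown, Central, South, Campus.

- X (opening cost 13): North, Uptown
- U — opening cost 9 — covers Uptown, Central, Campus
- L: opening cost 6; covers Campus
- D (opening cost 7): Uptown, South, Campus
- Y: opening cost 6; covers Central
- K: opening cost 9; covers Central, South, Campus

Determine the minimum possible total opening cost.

22

The greedy cost-per-new-zone heuristic would pick D, Y, and X for 26, but a cheaper cover exists.
Choose X and K: together they cover North, Uptown, Central, South, Campus — every zone.
Total opening cost: 13 + 9 = 22.
No cover costs less than 22.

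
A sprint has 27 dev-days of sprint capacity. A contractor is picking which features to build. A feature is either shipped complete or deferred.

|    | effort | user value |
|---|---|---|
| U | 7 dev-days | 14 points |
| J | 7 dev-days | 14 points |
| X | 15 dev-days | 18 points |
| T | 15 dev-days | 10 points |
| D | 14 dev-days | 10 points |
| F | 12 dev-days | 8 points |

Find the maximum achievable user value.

36

This is an integer program with binary decision variables.
Take U, J, and F: effort 7 + 7 + 12 = 26 ≤ 27, user value 14 + 14 + 8 = 36.
No other feasible combination does better.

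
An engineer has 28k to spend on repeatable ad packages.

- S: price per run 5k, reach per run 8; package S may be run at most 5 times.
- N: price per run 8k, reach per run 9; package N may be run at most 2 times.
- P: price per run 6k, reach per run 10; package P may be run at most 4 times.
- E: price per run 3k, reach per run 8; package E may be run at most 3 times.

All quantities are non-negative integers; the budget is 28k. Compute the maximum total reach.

54

This is a bounded integer knapsack.
E has the best ratio (8/3); taking only E gives at most 3×8 = 24 (stopped by the supply cap of 3).
Mixing does better — 3×P and 3×E: price 27 ≤ 28, reach 3·10 + 3·8 = 54.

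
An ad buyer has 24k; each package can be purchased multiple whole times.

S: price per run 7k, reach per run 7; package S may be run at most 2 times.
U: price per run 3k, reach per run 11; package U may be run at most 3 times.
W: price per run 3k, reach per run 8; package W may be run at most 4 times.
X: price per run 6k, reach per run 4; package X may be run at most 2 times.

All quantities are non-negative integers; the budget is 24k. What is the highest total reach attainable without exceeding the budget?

65

3×U, 3×W, and 1×X: price 24 ≤ 24, reach 3·11 + 3·8 + 1·4 = 61.
3×U and 4×W: price 21 ≤ 24, reach 3·11 + 4·8 = 65.
Best is 65.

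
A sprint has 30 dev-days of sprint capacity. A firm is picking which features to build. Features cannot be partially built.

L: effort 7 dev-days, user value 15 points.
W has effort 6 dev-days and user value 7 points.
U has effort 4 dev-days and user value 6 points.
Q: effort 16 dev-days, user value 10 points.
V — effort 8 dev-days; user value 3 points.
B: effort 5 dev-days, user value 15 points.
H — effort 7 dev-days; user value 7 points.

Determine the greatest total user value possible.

50

This is a 0-1 knapsack instance.
L + W + B + H: effort 7 + 6 + 5 + 7 = 25 ≤ 30, user value 15 + 7 + 15 + 7 = 44.
L + W + U + B + H: effort 7 + 6 + 4 + 5 + 7 = 29 ≤ 30, user value 15 + 7 + 6 + 15 + 7 = 50.
L + W + U + V + B: effort 7 + 6 + 4 + 8 + 5 = 30 ≤ 30, user value 15 + 7 + 6 + 3 + 15 = 46.
Best is L, W, U, B, and H with total user value 50.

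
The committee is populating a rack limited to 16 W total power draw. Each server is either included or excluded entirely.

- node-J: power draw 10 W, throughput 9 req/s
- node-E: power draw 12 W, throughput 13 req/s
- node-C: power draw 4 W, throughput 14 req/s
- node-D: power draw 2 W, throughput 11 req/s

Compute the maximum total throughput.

34

This is an integer program with binary decision variables.
Allowing fractional choices, the relaxed optimum would be about 35.8, but servers are indivisible.
node-J + node-C + node-D: power draw 10 + 4 + 2 = 16 ≤ 16, throughput 9 + 14 + 11 = 34.
node-C + node-D: power draw 4 + 2 = 6 ≤ 16, throughput 14 + 11 = 25.
node-E + node-C: power draw 12 + 4 = 16 ≤ 16, throughput 13 + 14 = 27.
Best is node-J, node-C, and node-D with total throughput 34.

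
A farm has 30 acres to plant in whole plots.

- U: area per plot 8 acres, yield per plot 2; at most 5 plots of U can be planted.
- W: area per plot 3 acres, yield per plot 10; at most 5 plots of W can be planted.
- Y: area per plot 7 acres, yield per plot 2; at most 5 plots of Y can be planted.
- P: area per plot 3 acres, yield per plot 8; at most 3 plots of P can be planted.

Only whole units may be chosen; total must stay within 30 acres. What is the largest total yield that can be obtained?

74

This is a bounded integer knapsack.
W has the best ratio (10/3); taking only W gives at most 5×10 = 50 (stopped by the supply cap of 5).
Mixing does better — 5×W and 3×P: area 24 ≤ 30, yield 5·10 + 3·8 = 74.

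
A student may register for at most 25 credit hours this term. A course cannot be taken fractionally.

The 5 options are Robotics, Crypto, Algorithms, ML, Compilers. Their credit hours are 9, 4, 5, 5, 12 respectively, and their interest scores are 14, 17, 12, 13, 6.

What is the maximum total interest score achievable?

56

This is an integer program with binary decision variables.
Allowing fractional choices, the relaxed optimum would be about 57.0, but courses are indivisible.
Robotics + Crypto + ML: credit hours 9 + 4 + 5 = 18 ≤ 25, interest score 14 + 17 + 13 = 44.
Robotics + Crypto + Algorithms + ML: credit hours 9 + 4 + 5 + 5 = 23 ≤ 25, interest score 14 + 17 + 12 + 13 = 56.
Best is Robotics, Crypto, Algorithms, and ML with total interest score 56.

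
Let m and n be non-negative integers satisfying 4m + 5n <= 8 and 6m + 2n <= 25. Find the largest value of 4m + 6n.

8

(m,n)=(2,0) is feasible, giving 8.
(m,n)=(0,1) is feasible, giving 6.
(m,n)=(1,0) is feasible, giving 4.
Maximum is 8 at (m,n)=(2,0).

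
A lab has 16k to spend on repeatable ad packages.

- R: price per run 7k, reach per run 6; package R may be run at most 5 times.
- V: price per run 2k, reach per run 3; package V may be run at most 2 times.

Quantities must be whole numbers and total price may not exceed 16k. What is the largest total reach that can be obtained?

Take 2×R and 1×V: price 16 ≤ 16, reach 2·6 + 1·3 = 15.
No other integer combination yields more.

15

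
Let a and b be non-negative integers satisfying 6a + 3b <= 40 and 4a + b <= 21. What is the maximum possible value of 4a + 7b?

Relaxing integrality, the LP optimum is 93.33 at (a,b) = (0, 13.3), which is not an integer point.
(a,b)=(0,13): 6·0+3·13=39≤40, 4·0+1·13=13≤21, objective 91.
(a,b)=(0,12): 6·0+3·12=36≤40, 4·0+1·12=12≤21, objective 84.
Maximum is 91 at (a,b)=(0,13).

91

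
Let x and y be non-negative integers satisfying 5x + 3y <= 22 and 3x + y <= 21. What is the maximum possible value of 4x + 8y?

The continuous relaxation peaks at (0, 7.33) with value 58.67; rounding to a feasible lattice point costs some objective.
(x,y)=(0,7) is feasible, giving 56.
(x,y)=(0,6) is feasible, giving 48.
No feasible integer point exceeds 56.

56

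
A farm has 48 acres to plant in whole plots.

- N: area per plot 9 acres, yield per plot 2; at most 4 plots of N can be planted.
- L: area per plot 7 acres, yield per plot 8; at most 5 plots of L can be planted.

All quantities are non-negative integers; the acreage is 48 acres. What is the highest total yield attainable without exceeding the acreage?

42

1×N and 5×L: area 44 ≤ 48, yield 1·2 + 5·8 = 42.
5×L: area 35 ≤ 48, yield 5·8 = 40.
Best is 42.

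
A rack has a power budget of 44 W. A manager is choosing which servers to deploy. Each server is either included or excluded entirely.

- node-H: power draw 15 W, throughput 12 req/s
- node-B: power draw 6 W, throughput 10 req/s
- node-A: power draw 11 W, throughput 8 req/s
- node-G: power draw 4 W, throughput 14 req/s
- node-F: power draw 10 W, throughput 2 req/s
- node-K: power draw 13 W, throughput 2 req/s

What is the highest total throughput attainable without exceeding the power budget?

node-H + node-B + node-G + node-F: power draw 15 + 6 + 4 + 10 = 35 ≤ 44, throughput 12 + 10 + 14 + 2 = 38.
node-H + node-B + node-A + node-G: power draw 15 + 6 + 11 + 4 = 36 ≤ 44, throughput 12 + 10 + 8 + 14 = 44.
node-H + node-B + node-G + node-K: power draw 15 + 6 + 4 + 13 = 38 ≤ 44, throughput 12 + 10 + 14 + 2 = 38.
Best is node-H, node-B, node-A, and node-G with total throughput 44.

44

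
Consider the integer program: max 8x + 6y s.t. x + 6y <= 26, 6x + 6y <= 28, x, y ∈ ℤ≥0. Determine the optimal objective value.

(x,y)=(4,0): 1·4+6·0=4≤26, 6·4+6·0=24≤28, objective 32.
(x,y)=(3,1): 1·3+6·1=9≤26, 6·3+6·1=24≤28, objective 30.
(x,y)=(3,0): 1·3+6·0=3≤26, 6·3+6·0=18≤28, objective 24.
No feasible integer point exceeds 32.

32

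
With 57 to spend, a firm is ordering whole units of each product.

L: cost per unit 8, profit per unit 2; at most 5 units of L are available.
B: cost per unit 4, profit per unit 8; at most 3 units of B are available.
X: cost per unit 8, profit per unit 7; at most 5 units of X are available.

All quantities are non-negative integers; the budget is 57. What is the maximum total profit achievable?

B has the best ratio (8/4); taking only B gives at most 3×8 = 24 (stopped by the supply cap of 3).
Mixing does better — 3×B and 5×X: cost 52 ≤ 57, profit 3·8 + 5·7 = 59.

59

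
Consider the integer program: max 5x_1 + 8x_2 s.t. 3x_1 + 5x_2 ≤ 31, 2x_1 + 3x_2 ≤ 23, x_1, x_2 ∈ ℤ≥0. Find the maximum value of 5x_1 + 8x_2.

(x_1,x_2)=(7,2): 3·7+5·2=31≤31, 2·7+3·2=20≤23, objective 51.
(x_1,x_2)=(10,0): 3·10+5·0=30≤31, 2·10+3·0=20≤23, objective 50.
(x_1,x_2)=(8,1): 3·8+5·1=29≤31, 2·8+3·1=19≤23, objective 48.
Maximum is 51 at (x_1,x_2)=(7,2).

51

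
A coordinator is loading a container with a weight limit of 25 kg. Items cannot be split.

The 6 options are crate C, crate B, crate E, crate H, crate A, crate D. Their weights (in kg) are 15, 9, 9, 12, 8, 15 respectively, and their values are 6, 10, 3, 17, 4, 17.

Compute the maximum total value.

Allowing fractional choices, the relaxed optimum would be about 31.7, but items are indivisible.
crate B + crate D: weight 9 + 15 = 24 ≤ 25, value 10 + 17 = 27.
crate H + crate A: weight 12 + 8 = 20 ≤ 25, value 17 + 4 = 21.
crate B + crate H: weight 9 + 12 = 21 ≤ 25, value 10 + 17 = 27.
The maximum value is 27; one optimal choice is crate B and crate H.

27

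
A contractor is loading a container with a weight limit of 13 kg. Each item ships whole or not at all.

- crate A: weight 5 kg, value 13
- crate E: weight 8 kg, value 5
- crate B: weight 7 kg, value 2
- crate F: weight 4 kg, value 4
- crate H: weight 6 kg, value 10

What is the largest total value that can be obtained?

23

Allowing fractional choices, the relaxed optimum would be about 25.0, but items are indivisible.
crate A + crate E: weight 5 + 8 = 13 ≤ 13, value 13 + 5 = 18.
crate A + crate F: weight 5 + 4 = 9 ≤ 13, value 13 + 4 = 17.
crate A + crate H: weight 5 + 6 = 11 ≤ 13, value 13 + 10 = 23.
Best is crate A and crate H with total value 23.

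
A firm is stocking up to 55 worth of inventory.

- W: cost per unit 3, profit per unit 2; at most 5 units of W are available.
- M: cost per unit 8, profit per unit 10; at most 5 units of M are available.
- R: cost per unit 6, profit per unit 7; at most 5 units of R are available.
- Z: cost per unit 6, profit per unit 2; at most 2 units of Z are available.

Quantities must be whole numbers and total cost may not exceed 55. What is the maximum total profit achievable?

This is a bounded integer knapsack.
Take 1×W, 5×M, and 2×R: cost 55 ≤ 55, profit 1·2 + 5·10 + 2·7 = 66.
M has the best ratio (10/8) and is taken to its limit of 5; remaining capacity is filled optimally with the others.

66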